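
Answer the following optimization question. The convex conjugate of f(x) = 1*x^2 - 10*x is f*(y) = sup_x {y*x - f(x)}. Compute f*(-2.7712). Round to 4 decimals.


f*(y) = sup_x {y*x - a*x^2 - b*x} = sup_x {(y-b)*x - a*x^2}
FOC: (y - b) - 2a*x = 0 => x* = (y - b)/(2a)
x* = (-2.7712 + 10)/(2*1) = 3.6144
f*(-2.7712) = (y-b)^2/(4a) = (-2.7712 + 10)^2/(4*1)
= 52.2555/4 = 13.0639


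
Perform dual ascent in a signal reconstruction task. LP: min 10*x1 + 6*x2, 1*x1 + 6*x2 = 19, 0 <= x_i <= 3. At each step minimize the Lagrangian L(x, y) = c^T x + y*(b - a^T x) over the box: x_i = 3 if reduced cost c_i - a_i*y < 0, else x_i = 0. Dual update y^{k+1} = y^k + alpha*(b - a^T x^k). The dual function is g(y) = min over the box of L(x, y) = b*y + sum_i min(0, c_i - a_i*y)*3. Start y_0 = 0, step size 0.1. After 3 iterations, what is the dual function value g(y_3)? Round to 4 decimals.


Dual ascent for LP: min 10*x1 + 6*x2, 1*x1 + 6*x2 = 19, 0 <= x_i <= 3
Step 1: y^k = 0.0, reduced costs: (10.0, 6.0)
  x^k = (0.0, 0.0), subgradient = b - a^T x = 19.0
  y^{k+1} = 0.0 + 0.1*19.0 = 1.9
Step 2: y^k = 1.9, reduced costs: (8.1, -5.4)
  x^k = (0.0, 3.0), subgradient = b - a^T x = 1.0
  y^{k+1} = 1.9 + 0.1*1.0 = 2.0
Step 3: y^k = 2.0, reduced costs: (8.0, -6.0)
  x^k = (0.0, 3.0), subgradient = b - a^T x = 1.0
  y^{k+1} = 2.0 + 0.1*1.0 = 2.1
Dual objective at y_3 = 2.1: reduced costs (7.9, -6.6), box minimizer x = (0.0, 3.0)
g(y_3) = b*y + (c1 - a1*y)*x1 + (c2 - a2*y)*x2 = 19*2.1 + 7.9*0.0 + (-6.6)*3.0 = 39.9 + 0.0 - 19.8 = 20.1


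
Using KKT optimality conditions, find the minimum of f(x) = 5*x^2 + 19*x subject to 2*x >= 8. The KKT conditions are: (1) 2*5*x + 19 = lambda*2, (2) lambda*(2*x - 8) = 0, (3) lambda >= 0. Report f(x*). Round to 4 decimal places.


Step 1: Try lambda = 0 (constraint inactive).
x_unc = -19/(2*5) = -1.9
Check: 2*-1.9 = -3.8 < 8 -- violated!
Step 2: Constraint must be active: 2*x = 8
x* = 8/2 = 4.0
lambda = (2*5*4.0 + 19)/2 = 29.5
Step 3: Compute optimal value.
f(x*) = 5*4.0^2 + 19*4.0 = 156.0


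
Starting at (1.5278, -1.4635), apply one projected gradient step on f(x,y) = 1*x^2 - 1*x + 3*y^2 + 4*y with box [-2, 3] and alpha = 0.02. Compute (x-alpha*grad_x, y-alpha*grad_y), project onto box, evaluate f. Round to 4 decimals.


Step 1: Compute gradient at (1.5278, -1.4635).
grad_x = 2*1*1.5278 - 1 = 2.0556
grad_y = 2*3*-1.4635 + 4 = -4.781
Step 2: Gradient step.
x_raw = 1.5278 - 0.02*2.0556 = 1.4867
y_raw = -1.4635 - 0.02*-4.781 = -1.3679
Step 3: Project onto [-2, 3].
x_proj = clip(1.4867) = 1.4867
y_proj = clip(-1.3679) = -1.3679
Step 4: Evaluate f.
f(1.4867, -1.3679) = 0.8653


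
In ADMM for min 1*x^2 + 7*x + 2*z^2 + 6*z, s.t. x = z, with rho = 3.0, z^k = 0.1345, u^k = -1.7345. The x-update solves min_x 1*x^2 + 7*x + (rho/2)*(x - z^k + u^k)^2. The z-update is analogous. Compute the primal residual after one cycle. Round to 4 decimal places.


ADMM iteration with rho = 3.0, z^k = 0.1345, u^k = -1.7345
Step 1: x-update.
Minimize 1*x^2 + 7*x + (3.0/2)*(x - 0.1345 - 1.7345)^2
FOC: (2*1 + 3.0)*x = -7 + 3.0*(0.1345 + 1.7345)
x^{k+1} = -0.2786
Step 2: z-update.
Minimize 2*z^2 + 6*z + (3.0/2)*(-0.2786 - z - 1.7345)^2
FOC: (2*2 + 3.0)*z = -6 + 3.0*(-0.2786 - 1.7345)
z^{k+1} = -1.7199
Step 3: u-update.
u^{k+1} = -1.7345 - 0.2786 + 1.7199 = -0.2932
Step 4: Primal residual = |-0.2786 + 1.7199| = 1.4413


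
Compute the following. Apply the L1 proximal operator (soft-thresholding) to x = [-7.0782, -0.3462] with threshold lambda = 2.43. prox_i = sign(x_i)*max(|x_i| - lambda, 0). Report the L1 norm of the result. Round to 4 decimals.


Soft-thresholding with lambda = 2.43:
prox(-7.0782) = sign(-7.0782)*max(|-7.0782| - 2.43, 0) = -4.6482
prox(-0.3462) = sign(-0.3462)*max(|-0.3462| - 2.43, 0) = 0.0
prox(x) = [-4.6482, 0.0]
||prox(x)||_1 = 4.6482 + 0.0 = 4.6482


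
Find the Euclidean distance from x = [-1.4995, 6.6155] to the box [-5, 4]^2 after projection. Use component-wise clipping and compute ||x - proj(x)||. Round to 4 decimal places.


Project each component onto [-5, 4].
clip(-1.4995) = -1.4995, clip(6.6155) = 4.0
Projection = [-1.4995, 4.0]
Squared diffs: [0.0, 6.8408]
Distance = sqrt(6.8408) = 2.6155


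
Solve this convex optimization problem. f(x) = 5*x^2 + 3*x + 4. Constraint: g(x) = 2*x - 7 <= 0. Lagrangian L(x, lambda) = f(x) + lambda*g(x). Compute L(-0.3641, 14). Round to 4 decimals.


Step 1: Evaluate f(x).
f(-0.3641) = 5*(-0.3641)^2 + 3*(-0.3641) + 4 = 3.5705
Step 2: Evaluate g(x).
g(-0.3641) = 2*-0.3641 - 7 = -7.7282
Step 3: Compute Lagrangian.
L = 3.5705 + 14*-7.7282 = -104.6243


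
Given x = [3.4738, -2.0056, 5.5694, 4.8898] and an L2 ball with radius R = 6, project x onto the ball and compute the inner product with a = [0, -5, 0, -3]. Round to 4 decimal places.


Step 1: Compute ||x|| (intermediates to 6 decimals).
||x|| = sqrt(3.4738^2 + (-2.0056)^2 + 5.5694^2 + 4.8898^2) = 8.427222
Step 2: Project.
Since ||x|| > R, scale = R/||x|| = 6/8.427222 = 0.711978, proj(x) = scale * x
proj(x) = [2.473269, -1.427943, 3.96529, 3.48143]
Step 3: Dot product.
a^T * proj(x) = 0*2.473269 - 5*(-1.427943) + 0*3.96529 - 3*3.48143 = -3.3046


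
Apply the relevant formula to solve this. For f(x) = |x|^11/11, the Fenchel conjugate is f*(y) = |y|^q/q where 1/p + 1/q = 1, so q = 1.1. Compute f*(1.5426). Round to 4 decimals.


The conjugate exponent q satisfies 1/p + 1/q = 1.
p = 11, so q = 11/(11 - 1) = 1.1
|y|^q = 1.5426^1.1 = 1.6109
f*(1.5426) = 1.6109 / 1.1 = 1.4645


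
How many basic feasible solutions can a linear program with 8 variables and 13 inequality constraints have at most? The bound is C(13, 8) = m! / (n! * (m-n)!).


Each vertex corresponds to some choice of n active constraints out of m, so the number of vertices is at most C(m, n) = m! / (n!(m-n)!).
m = 13, n = 8
Numerator: 13 * 12 * 11 * 10 * 9 * 8 * 7 * 6
Denominator: 8! = 40320
C(13, 8) = 1287


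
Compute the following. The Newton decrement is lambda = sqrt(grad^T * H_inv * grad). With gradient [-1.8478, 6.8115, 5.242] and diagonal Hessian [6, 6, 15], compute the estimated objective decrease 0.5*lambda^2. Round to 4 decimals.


Step 1: H is diagonal, so H^(-1) * g = [-0.308, 1.1353, 0.3495].
Step 2: g^T H^(-1) g = sum_i g_i^2 / H_ii
  = (-1.8478)^2/6 + (6.8115)^2/6 + (5.242)^2/15
  = 0.5691 + 7.7328 + 1.8319 = 10.1337
Step 3: Objective decrease = 0.5 * g^T H^(-1) g = 5.0669


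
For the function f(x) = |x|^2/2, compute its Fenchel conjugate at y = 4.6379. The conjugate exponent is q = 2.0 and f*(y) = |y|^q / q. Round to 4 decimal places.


The conjugate exponent q satisfies 1/p + 1/q = 1.
p = 2, so q = 2/(2 - 1) = 2.0
|y|^q = 4.6379^2.0 = 21.5101
f*(4.6379) = 21.5101 / 2.0 = 10.7551


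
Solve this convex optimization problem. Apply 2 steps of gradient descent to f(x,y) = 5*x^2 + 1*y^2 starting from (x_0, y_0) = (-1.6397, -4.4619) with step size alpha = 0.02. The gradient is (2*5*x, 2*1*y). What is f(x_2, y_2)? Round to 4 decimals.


Gradient descent on f(x,y) = 5*x^2 + 1*y^2.
Starting point: (-1.6397, -4.4619), alpha = 0.02
Step 1: grad_x = 2*5*-1.6397 = -16.397, grad_y = 2*1*-4.4619 = -8.9238
  x_1 = -1.6397 - 0.02*-16.397 = -1.3118
  y_1 = -4.4619 - 0.02*-8.9238 = -4.2834
Step 2: grad_x = 2*5*-1.3118 = -13.1176, grad_y = 2*1*-4.2834 = -8.5668
  x_2 = -1.3118 - 0.02*-13.1176 = -1.0494
  y_2 = -4.2834 - 0.02*-8.5668 = -4.1121
f(-1.0494, -4.1121) = 5*(-1.0494)^2 + 1*(-4.1121)^2 = 22.4155


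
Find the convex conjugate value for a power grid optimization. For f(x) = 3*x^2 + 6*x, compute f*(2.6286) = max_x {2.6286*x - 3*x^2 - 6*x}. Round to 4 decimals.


f*(y) = sup_x {y*x - a*x^2 - b*x} = sup_x {(y-b)*x - a*x^2}
FOC: (y - b) - 2a*x = 0 => x* = (y - b)/(2a)
x* = (2.6286 - 6)/(2*3) = -0.5619
f*(2.6286) = (y-b)^2/(4a) = (2.6286 - 6)^2/(4*3)
= 11.3663/12 = 0.9472


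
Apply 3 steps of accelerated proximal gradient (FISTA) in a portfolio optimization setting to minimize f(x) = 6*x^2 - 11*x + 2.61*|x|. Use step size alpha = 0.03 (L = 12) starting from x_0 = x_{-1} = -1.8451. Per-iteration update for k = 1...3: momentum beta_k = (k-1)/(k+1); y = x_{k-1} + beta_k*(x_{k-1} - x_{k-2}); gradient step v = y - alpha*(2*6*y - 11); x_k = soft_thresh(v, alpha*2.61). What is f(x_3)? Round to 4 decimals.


FISTA on f(x) = 6*x^2 - 11*x + 2.61*|x|
L = 12, alpha = 0.03
Iteration 1: beta = 0.0, y = -1.8451 + 0.0*(-1.8451 + 1.8451) = -1.8451
  grad(y) = -33.1412, v = y - alpha*grad = -0.8509
  prox(v) = soft_thresh(-0.8509, 0.0783) = -0.7726
Iteration 2: beta = 0.3333, y = -0.7726 + 0.3333*(-0.7726 + 1.8451) = -0.4151
  grad(y) = -15.9806, v = y - alpha*grad = 0.0644
  prox(v) = soft_thresh(0.0644, 0.0783) = 0.0
Iteration 3: beta = 0.5, y = 0.0 + 0.5*(0.0 + 0.7726) = 0.3863
  grad(y) = -6.3646, v = y - alpha*grad = 0.5772
  prox(v) = soft_thresh(0.5772, 0.0783) = 0.4989
f(x_3) = 6*0.4989^2 - 11*0.4989 + 2.61*|0.4989| = -2.6924


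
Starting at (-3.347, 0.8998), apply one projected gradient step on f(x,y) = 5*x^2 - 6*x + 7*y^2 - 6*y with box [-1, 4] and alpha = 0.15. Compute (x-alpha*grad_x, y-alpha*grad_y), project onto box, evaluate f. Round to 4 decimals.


Step 1: Compute gradient at (-3.347, 0.8998).
grad_x = 2*5*-3.347 - 6 = -39.47
grad_y = 2*7*0.8998 - 6 = 6.5972
Step 2: Gradient step.
x_raw = -3.347 - 0.15*-39.47 = 2.5735
y_raw = 0.8998 - 0.15*6.5972 = -0.0898
Step 3: Project onto [-1, 4].
x_proj = clip(2.5735) = 2.5735
y_proj = clip(-0.0898) = -0.0898
Step 4: Evaluate f.
f(2.5735, -0.0898) = 18.2686


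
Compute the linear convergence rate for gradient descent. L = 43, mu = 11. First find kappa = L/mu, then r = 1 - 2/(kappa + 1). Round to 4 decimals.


Step 1: Compute the condition number.
kappa = L/mu = 43/11 = 3.9091
Step 2: Compute the convergence rate.
r = 1 - 2/(kappa + 1) = 1 - 2*mu/(L + mu) = (L - mu)/(L + mu) = 32/54 = 0.5926


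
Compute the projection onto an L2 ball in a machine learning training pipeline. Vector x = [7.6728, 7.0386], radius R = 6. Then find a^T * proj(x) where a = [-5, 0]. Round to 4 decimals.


Step 1: Compute ||x|| (intermediates to 6 decimals).
||x|| = sqrt(7.6728^2 + 7.0386^2) = 10.412192
Step 2: Project.
Since ||x|| > R, scale = R/||x|| = 6/10.412192 = 0.576248, proj(x) = scale * x
proj(x) = [4.421436, 4.055979]
Step 3: Dot product.
a^T * proj(x) = -5*4.421436 + 0*4.055979 = -22.1072


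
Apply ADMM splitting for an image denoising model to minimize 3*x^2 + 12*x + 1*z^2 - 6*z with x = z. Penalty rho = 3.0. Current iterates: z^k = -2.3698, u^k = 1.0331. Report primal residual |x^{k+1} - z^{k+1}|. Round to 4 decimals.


ADMM iteration with rho = 3.0, z^k = -2.3698, u^k = 1.0331
Step 1: x-update.
Minimize 3*x^2 + 12*x + (3.0/2)*(x + 2.3698 + 1.0331)^2
FOC: (2*3 + 3.0)*x = -12 + 3.0*(-2.3698 - 1.0331)
x^{k+1} = -2.4676
Step 2: z-update.
Minimize 1*z^2 - 6*z + (3.0/2)*(-2.4676 - z + 1.0331)^2
FOC: (2*1 + 3.0)*z = 6 + 3.0*(-2.4676 + 1.0331)
z^{k+1} = 0.3393
Step 3: u-update.
u^{k+1} = 1.0331 - 2.4676 - 0.3393 = -1.7738
Step 4: Primal residual = |-2.4676 - 0.3393| = 2.8069


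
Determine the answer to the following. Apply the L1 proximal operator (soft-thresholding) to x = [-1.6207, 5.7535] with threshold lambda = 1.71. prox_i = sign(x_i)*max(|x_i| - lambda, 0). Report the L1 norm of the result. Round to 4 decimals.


Soft-thresholding with lambda = 1.71:
prox(-1.6207) = sign(-1.6207)*max(|-1.6207| - 1.71, 0) = 0.0
prox(5.7535) = sign(5.7535)*max(|5.7535| - 1.71, 0) = 4.0435
prox(x) = [0.0, 4.0435]
||prox(x)||_1 = 0.0 + 4.0435 = 4.0435


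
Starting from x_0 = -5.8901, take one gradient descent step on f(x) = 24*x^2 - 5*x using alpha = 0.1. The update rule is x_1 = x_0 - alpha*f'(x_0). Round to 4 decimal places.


We compute the gradient at x_0 and apply the update.
f'(x) = 48*x - 5
f'(-5.8901) = 48*-5.8901 - 5 = -287.7248
x_1 = -5.8901 - 0.1*-287.7248 = 22.8824


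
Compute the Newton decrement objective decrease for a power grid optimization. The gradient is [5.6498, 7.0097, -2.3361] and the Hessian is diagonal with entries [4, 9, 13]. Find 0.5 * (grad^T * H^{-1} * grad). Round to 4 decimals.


Step 1: H is diagonal, so H^(-1) * g = [1.4125, 0.7789, -0.1797].
Step 2: g^T H^(-1) g = sum_i g_i^2 / H_ii
  = (5.6498)^2/4 + (7.0097)^2/9 + (-2.3361)^2/13
  = 7.9801 + 5.4595 + 0.4198 = 13.8594
Step 3: Objective decrease = 0.5 * g^T H^(-1) g = 6.9297


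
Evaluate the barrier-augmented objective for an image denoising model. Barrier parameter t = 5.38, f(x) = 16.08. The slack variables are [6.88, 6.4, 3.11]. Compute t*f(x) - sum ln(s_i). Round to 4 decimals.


Step 1: Compute log-barrier.
ln values: [1.9286, 1.8563, 1.1346]
phi = -(1.9286 + 1.8563 + 1.1346) = -4.9195
Step 2: Compute augmented objective.
t*f(x) = 5.38*16.08 = 86.5104
Total = 86.5104 - 4.9195 = 81.5909


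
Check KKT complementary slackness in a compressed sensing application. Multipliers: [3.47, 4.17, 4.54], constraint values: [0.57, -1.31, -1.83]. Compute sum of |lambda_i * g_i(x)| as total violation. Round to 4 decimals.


KKT complementary slackness check:
lambda_1 * g_1 = 3.47 * 0.57 = 1.9779
lambda_2 * g_2 = 4.17 * -1.31 = -5.4627
lambda_3 * g_3 = 4.54 * -1.83 = -8.3082
Total violation = 1.9779 + 5.4627 + 8.3082 = 15.7488


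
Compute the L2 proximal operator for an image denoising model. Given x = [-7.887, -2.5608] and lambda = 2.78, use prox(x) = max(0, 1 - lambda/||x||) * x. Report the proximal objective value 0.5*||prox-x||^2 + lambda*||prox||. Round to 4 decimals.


Step 1: Compute ||x||.
||x|| = 8.2923
Step 2: Compute scaling factor.
scale = max(0, 1 - 2.78/8.2923) = 0.6647
Step 3: prox(x) = [-5.2429, -1.7023]
||prox(x)|| = 5.5123
Step 4: Proximal objective.
0.5*||prox-x||^2 = 3.8642
lambda*||prox|| = 15.3242
Total = 19.1884


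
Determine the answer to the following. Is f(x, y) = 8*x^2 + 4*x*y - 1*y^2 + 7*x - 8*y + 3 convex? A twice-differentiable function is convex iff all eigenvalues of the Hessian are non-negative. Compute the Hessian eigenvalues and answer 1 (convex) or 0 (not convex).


The Hessian of f(x,y) = 8*x^2 + 4*x*y - 1*y^2 + 7*x - 8*y + 3 is:
H = [[16, 4], [4, -2]]
Trace = 16 - 2 = 14
Determinant = 16*-2 - (4)^2 = -48
Discriminant = (14)^2 - 4*-48 = 388.0
Eigenvalues: lambda_1 = -2.8489, lambda_2 = 16.8489
The function is not convex.

0


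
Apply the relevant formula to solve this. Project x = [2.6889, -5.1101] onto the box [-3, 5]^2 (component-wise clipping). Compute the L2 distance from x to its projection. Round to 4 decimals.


Project each component onto [-3, 5].
clip(2.6889) = 2.6889, clip(-5.1101) = -3.0
Projection = [2.6889, -3.0]
Squared diffs: [0.0, 4.4525]
Distance = sqrt(4.4525) = 2.1101


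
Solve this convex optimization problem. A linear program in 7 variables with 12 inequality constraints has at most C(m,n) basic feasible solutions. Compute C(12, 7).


Each vertex corresponds to some choice of n active constraints out of m, so the number of vertices is at most C(m, n) = m! / (n!(m-n)!).
m = 12, n = 7
Numerator: 12 * 11 * 10 * 9 * 8 * 7 * 6
Denominator: 7! = 5040
C(12, 7) = 792


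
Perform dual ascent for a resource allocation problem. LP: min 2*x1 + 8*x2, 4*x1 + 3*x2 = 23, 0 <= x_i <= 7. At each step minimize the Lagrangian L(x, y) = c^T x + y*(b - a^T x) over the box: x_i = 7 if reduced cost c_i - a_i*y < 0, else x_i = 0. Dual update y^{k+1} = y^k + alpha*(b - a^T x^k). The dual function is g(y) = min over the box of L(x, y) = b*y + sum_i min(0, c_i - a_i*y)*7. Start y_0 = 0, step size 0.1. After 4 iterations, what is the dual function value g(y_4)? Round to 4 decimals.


Dual ascent for LP: min 2*x1 + 8*x2, 4*x1 + 3*x2 = 23, 0 <= x_i <= 7
Step 1: y^k = 0.0, reduced costs: (2.0, 8.0)
  x^k = (0.0, 0.0), subgradient = b - a^T x = 23.0
  y^{k+1} = 0.0 + 0.1*23.0 = 2.3
Step 2: y^k = 2.3, reduced costs: (-7.2, 1.1)
  x^k = (7.0, 0.0), subgradient = b - a^T x = -5.0
  y^{k+1} = 2.3 + 0.1*-5.0 = 1.8
Step 3: y^k = 1.8, reduced costs: (-5.2, 2.6)
  x^k = (7.0, 0.0), subgradient = b - a^T x = -5.0
  y^{k+1} = 1.8 + 0.1*-5.0 = 1.3
Step 4: y^k = 1.3, reduced costs: (-3.2, 4.1)
  x^k = (7.0, 0.0), subgradient = b - a^T x = -5.0
  y^{k+1} = 1.3 + 0.1*-5.0 = 0.8
Dual objective at y_4 = 0.8: reduced costs (-1.2, 5.6), box minimizer x = (7.0, 0.0)
g(y_4) = b*y + (c1 - a1*y)*x1 + (c2 - a2*y)*x2 = 23*0.8 + (-1.2)*7.0 + 5.6*0.0 = 18.4 - 8.4 + 0.0 = 10.0


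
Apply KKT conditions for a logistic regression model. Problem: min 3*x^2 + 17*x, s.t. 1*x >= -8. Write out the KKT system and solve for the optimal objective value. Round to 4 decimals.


Step 1: Try lambda = 0 (constraint inactive).
Stationarity: 2*3*x + 17 = 0
x* = -17/(2*3) = -17/6 = -2.8333 (rounded; the exact value -17/6 is used below)
Check constraint: 1*-2.8333 = -2.8333 >= -8 -- satisfied.
Step 2: Compute optimal value.
f(x*) = 3*(-17/6)^2 + 17*(-17/6) = -24.0833


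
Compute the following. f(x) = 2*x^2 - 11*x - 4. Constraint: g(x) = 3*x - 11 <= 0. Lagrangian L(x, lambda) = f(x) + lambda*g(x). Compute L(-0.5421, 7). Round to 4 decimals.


Step 1: Evaluate f(x).
f(-0.5421) = 2*(-0.5421)^2 - 11*(-0.5421) - 4 = 2.5508
Step 2: Evaluate g(x).
g(-0.5421) = 3*-0.5421 - 11 = -12.6263
Step 3: Compute Lagrangian.
L = 2.5508 + 7*-12.6263 = -85.8333


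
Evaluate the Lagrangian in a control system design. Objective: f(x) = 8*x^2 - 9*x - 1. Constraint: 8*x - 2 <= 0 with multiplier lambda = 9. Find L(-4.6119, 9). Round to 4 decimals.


Step 1: Evaluate f(x).
f(-4.6119) = 8*(-4.6119)^2 - 9*(-4.6119) - 1 = 210.6641
Step 2: Evaluate g(x).
g(-4.6119) = 8*-4.6119 - 2 = -38.8952
Step 3: Compute Lagrangian.
L = 210.6641 + 9*-38.8952 = -139.3927


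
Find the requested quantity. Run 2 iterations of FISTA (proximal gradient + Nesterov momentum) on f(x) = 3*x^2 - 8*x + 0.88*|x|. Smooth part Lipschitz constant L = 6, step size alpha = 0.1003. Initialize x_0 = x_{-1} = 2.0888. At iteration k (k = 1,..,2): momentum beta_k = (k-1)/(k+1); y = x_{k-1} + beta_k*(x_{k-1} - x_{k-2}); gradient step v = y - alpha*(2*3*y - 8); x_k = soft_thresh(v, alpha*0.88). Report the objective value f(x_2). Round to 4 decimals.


FISTA on f(x) = 3*x^2 - 8*x + 0.88*|x|
L = 6, alpha = 0.1003
Iteration 1: beta = 0.0, y = 2.0888 + 0.0*(2.0888 - 2.0888) = 2.0888
  grad(y) = 4.5328, v = y - alpha*grad = 1.6342
  prox(v) = soft_thresh(1.6342, 0.0883) = 1.5459
Iteration 2: beta = 0.3333, y = 1.5459 + 0.3333*(1.5459 - 2.0888) = 1.3649
  grad(y) = 0.1896, v = y - alpha*grad = 1.3459
  prox(v) = soft_thresh(1.3459, 0.0883) = 1.2577
f(x_2) = 3*1.2577^2 - 8*1.2577 + 0.88*|1.2577| = -4.2094


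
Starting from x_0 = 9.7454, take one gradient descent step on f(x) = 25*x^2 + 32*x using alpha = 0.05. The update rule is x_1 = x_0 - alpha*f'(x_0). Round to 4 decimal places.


We compute the gradient at x_0 and apply the update.
f'(x) = 50*x + 32
f'(9.7454) = 50*9.7454 + 32 = 519.27
x_1 = 9.7454 - 0.05*519.27 = -16.2181


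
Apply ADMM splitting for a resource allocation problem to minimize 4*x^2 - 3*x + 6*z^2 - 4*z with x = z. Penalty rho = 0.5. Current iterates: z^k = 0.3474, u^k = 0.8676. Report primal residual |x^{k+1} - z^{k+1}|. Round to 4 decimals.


ADMM iteration with rho = 0.5, z^k = 0.3474, u^k = 0.8676
Step 1: x-update.
Minimize 4*x^2 - 3*x + (0.5/2)*(x - 0.3474 + 0.8676)^2
FOC: (2*4 + 0.5)*x = 3 + 0.5*(0.3474 - 0.8676)
x^{k+1} = 0.3223
Step 2: z-update.
Minimize 6*z^2 - 4*z + (0.5/2)*(0.3223 - z + 0.8676)^2
FOC: (2*6 + 0.5)*z = 4 + 0.5*(0.3223 + 0.8676)
z^{k+1} = 0.3676
Step 3: u-update.
u^{k+1} = 0.8676 + 0.3223 - 0.3676 = 0.8223
Step 4: Primal residual = |0.3223 - 0.3676| = 0.0453


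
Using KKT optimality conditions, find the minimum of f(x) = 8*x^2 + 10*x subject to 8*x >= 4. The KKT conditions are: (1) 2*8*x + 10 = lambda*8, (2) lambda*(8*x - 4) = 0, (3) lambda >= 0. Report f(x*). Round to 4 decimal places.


Step 1: Try lambda = 0 (constraint inactive).
x_unc = -10/(2*8) = -0.625
Check: 8*-0.625 = -5.0 < 4 -- violated!
Step 2: Constraint must be active: 8*x = 4
x* = 4/8 = 0.5
lambda = (2*8*0.5 + 10)/8 = 2.25
Step 3: Compute optimal value.
f(x*) = 8*0.5^2 + 10*0.5 = 7.0


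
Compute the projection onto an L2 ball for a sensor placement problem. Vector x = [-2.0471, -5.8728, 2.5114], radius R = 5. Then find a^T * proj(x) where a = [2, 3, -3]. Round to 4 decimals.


Step 1: Compute ||x|| (intermediates to 6 decimals).
||x|| = sqrt((-2.0471)^2 + (-5.8728)^2 + 2.5114^2) = 6.707274
Step 2: Project.
Since ||x|| > R, scale = R/||x|| = 5/6.707274 = 0.745459, proj(x) = scale * x
proj(x) = [-1.526029, -4.377932, 1.872146]
Step 3: Dot product.
a^T * proj(x) = 2*(-1.526029) + 3*(-4.377932) - 3*1.872146 = -21.8023


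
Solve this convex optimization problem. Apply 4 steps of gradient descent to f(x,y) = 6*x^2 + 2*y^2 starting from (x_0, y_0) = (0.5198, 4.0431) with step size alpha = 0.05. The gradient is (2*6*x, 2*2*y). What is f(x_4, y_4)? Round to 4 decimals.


Gradient descent on f(x,y) = 6*x^2 + 2*y^2.
Starting point: (0.5198, 4.0431), alpha = 0.05
Step 1: grad_x = 2*6*0.5198 = 6.2376, grad_y = 2*2*4.0431 = 16.1724
  x_1 = 0.5198 - 0.05*6.2376 = 0.2079
  y_1 = 4.0431 - 0.05*16.1724 = 3.2345
Step 2: grad_x = 2*6*0.2079 = 2.495, grad_y = 2*2*3.2345 = 12.9379
  x_2 = 0.2079 - 0.05*2.495 = 0.0832
  y_2 = 3.2345 - 0.05*12.9379 = 2.5876
Step 3: grad_x = 2*6*0.0832 = 0.998, grad_y = 2*2*2.5876 = 10.3503
  x_3 = 0.0832 - 0.05*0.998 = 0.0333
  y_3 = 2.5876 - 0.05*10.3503 = 2.0701
Step 4: grad_x = 2*6*0.0333 = 0.3992, grad_y = 2*2*2.0701 = 8.2803
  x_4 = 0.0333 - 0.05*0.3992 = 0.0133
  y_4 = 2.0701 - 0.05*8.2803 = 1.6561
f(0.0133, 1.6561) = 6*0.0133^2 + 2*1.6561^2 = 5.4861


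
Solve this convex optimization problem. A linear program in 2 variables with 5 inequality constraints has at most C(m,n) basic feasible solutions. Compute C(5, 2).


Each vertex corresponds to some choice of n active constraints out of m, so the number of vertices is at most C(m, n) = m! / (n!(m-n)!).
m = 5, n = 2
Numerator: 5 * 4
Denominator: 2! = 2
C(5, 2) = 10


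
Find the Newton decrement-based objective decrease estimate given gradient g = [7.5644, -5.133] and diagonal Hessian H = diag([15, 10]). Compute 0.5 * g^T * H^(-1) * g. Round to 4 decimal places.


Step 1: H is diagonal, so H^(-1) * g = [0.5043, -0.5133].
Step 2: g^T H^(-1) g = sum_i g_i^2 / H_ii
  = (7.5644)^2/15 + (-5.133)^2/10
  = 3.8147 + 2.6348 = 6.4494
Step 3: Objective decrease = 0.5 * g^T H^(-1) g = 3.2247


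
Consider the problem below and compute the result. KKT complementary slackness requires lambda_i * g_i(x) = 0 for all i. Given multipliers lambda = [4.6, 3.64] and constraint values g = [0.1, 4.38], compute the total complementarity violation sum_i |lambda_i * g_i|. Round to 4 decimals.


KKT complementary slackness check:
lambda_1 * g_1 = 4.6 * 0.1 = 0.46
lambda_2 * g_2 = 3.64 * 4.38 = 15.9432
Total violation = 0.46 + 15.9432 = 16.4032


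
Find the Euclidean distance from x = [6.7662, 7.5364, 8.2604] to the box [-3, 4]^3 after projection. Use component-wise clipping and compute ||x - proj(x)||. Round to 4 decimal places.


Project each component onto [-3, 4].
clip(6.7662) = 4.0, clip(7.5364) = 4.0, clip(8.2604) = 4.0
Projection = [4.0, 4.0, 4.0]
Squared diffs: [7.6519, 12.5061, 18.151]
Distance = sqrt(38.309) = 6.1894


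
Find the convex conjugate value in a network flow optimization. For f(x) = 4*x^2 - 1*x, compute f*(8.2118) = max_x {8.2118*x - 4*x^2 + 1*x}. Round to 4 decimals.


f*(y) = sup_x {y*x - a*x^2 - b*x} = sup_x {(y-b)*x - a*x^2}
FOC: (y - b) - 2a*x = 0 => x* = (y - b)/(2a)
x* = (8.2118 + 1)/(2*4) = 1.1515
f*(8.2118) = (y-b)^2/(4a) = (8.2118 + 1)^2/(4*4)
= 84.8573/16 = 5.3036


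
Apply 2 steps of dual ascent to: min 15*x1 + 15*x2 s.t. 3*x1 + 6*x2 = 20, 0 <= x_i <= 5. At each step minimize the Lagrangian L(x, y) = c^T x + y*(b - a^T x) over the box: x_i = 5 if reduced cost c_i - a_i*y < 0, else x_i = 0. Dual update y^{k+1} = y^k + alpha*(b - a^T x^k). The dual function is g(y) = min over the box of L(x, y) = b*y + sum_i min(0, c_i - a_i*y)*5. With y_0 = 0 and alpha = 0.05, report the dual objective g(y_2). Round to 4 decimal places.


Dual ascent for LP: min 15*x1 + 15*x2, 3*x1 + 6*x2 = 20, 0 <= x_i <= 5
Step 1: y^k = 0.0, reduced costs: (15.0, 15.0)
  x^k = (0.0, 0.0), subgradient = b - a^T x = 20.0
  y^{k+1} = 0.0 + 0.05*20.0 = 1.0
Step 2: y^k = 1.0, reduced costs: (12.0, 9.0)
  x^k = (0.0, 0.0), subgradient = b - a^T x = 20.0
  y^{k+1} = 1.0 + 0.05*20.0 = 2.0
Dual objective at y_2 = 2.0: reduced costs (9.0, 3.0), box minimizer x = (0.0, 0.0)
g(y_2) = b*y + (c1 - a1*y)*x1 + (c2 - a2*y)*x2 = 20*2.0 + 9.0*0.0 + 3.0*0.0 = 40.0 + 0.0 + 0.0 = 40.0


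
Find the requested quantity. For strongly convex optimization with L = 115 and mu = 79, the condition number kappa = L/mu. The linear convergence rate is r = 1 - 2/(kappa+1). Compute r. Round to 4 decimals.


Step 1: Compute the condition number.
kappa = L/mu = 115/79 = 1.4557
Step 2: Compute the convergence rate.
r = 1 - 2/(kappa + 1) = 1 - 2*mu/(L + mu) = (L - mu)/(L + mu) = 36/194 = 0.1856


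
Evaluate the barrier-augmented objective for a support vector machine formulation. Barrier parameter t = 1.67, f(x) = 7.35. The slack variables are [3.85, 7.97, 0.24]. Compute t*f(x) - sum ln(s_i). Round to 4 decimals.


Step 1: Compute log-barrier.
ln values: [1.3481, 2.0757, -1.4271]
phi = -(1.3481 + 2.0757 - 1.4271) = -1.9966
Step 2: Compute augmented objective.
t*f(x) = 1.67*7.35 = 12.2745
Total = 12.2745 - 1.9966 = 10.2779


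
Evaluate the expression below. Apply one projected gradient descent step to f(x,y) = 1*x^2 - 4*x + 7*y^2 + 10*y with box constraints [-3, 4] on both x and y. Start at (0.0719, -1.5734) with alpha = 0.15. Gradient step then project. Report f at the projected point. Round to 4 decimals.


Step 1: Compute gradient at (0.0719, -1.5734).
grad_x = 2*1*0.0719 - 4 = -3.8562
grad_y = 2*7*-1.5734 + 10 = -12.0276
Step 2: Gradient step.
x_raw = 0.0719 - 0.15*-3.8562 = 0.6503
y_raw = -1.5734 - 0.15*-12.0276 = 0.2307
Step 3: Project onto [-3, 4].
x_proj = clip(0.6503) = 0.6503
y_proj = clip(0.2307) = 0.2307
Step 4: Evaluate f.
f(0.6503, 0.2307) = 0.5017


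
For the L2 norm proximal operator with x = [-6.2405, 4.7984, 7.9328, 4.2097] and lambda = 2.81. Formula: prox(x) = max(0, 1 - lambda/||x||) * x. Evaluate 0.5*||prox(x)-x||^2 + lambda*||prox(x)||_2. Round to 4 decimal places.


Step 1: Compute ||x||.
||x|| = 11.9423
Step 2: Compute scaling factor.
scale = max(0, 1 - 2.81/11.9423) = 0.7647
Step 3: prox(x) = [-4.7721, 3.6693, 6.0662, 3.2192]
||prox(x)|| = 9.1323
Step 4: Proximal objective.
0.5*||prox-x||^2 = 3.9481
lambda*||prox|| = 25.6618
Total = 29.6099


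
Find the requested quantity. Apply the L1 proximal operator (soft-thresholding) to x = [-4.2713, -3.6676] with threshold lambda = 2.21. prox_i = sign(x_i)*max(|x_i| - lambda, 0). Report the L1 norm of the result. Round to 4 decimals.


Soft-thresholding with lambda = 2.21:
prox(-4.2713) = sign(-4.2713)*max(|-4.2713| - 2.21, 0) = -2.0613
prox(-3.6676) = sign(-3.6676)*max(|-3.6676| - 2.21, 0) = -1.4576
prox(x) = [-2.0613, -1.4576]
||prox(x)||_1 = 2.0613 + 1.4576 = 3.5189


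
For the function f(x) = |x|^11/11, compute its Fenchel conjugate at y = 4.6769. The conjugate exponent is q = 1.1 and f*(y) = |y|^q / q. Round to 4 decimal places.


The conjugate exponent q satisfies 1/p + 1/q = 1.
p = 11, so q = 11/(11 - 1) = 1.1
|y|^q = 4.6769^1.1 = 5.457
f*(4.6769) = 5.457 / 1.1 = 4.9609


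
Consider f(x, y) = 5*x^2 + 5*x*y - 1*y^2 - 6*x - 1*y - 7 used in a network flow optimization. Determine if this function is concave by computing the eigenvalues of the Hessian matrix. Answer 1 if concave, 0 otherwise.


The Hessian of f(x,y) = 5*x^2 + 5*x*y - 1*y^2 - 6*x - 1*y - 7 is:
H = [[10, 5], [5, -2]]
Trace = 10 - 2 = 8
Determinant = 10*-2 - (5)^2 = -45
Discriminant = (8)^2 - 4*-45 = 244.0
Eigenvalues: lambda_1 = -3.8102, lambda_2 = 11.8102
The function is not concave.

0


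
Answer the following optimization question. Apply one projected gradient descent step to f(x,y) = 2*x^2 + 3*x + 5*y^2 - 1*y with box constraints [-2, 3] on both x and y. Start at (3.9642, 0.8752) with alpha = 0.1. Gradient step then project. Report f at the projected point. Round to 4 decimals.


Step 1: Compute gradient at (3.9642, 0.8752).
grad_x = 2*2*3.9642 + 3 = 18.8568
grad_y = 2*5*0.8752 - 1 = 7.752
Step 2: Gradient step.
x_raw = 3.9642 - 0.1*18.8568 = 2.0785
y_raw = 0.8752 - 0.1*7.752 = 0.1
Step 3: Project onto [-2, 3].
x_proj = clip(2.0785) = 2.0785
y_proj = clip(0.1) = 0.1
Step 4: Evaluate f.
f(2.0785, 0.1) = 14.8261


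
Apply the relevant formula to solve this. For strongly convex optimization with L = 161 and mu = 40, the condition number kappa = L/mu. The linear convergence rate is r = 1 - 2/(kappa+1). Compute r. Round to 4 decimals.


Step 1: Compute the condition number.
kappa = L/mu = 161/40 = 4.025
Step 2: Compute the convergence rate.
r = 1 - 2/(kappa + 1) = 1 - 2*mu/(L + mu) = (L - mu)/(L + mu) = 121/201 = 0.602


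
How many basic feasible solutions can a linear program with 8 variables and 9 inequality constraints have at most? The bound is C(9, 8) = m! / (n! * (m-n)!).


Each vertex corresponds to some choice of n active constraints out of m, so the number of vertices is at most C(m, n) = m! / (n!(m-n)!).
m = 9, n = 8
Numerator: 9 * 8 * 7 * 6 * 5 * 4 * 3 * 2
Denominator: 8! = 40320
C(9, 8) = 9


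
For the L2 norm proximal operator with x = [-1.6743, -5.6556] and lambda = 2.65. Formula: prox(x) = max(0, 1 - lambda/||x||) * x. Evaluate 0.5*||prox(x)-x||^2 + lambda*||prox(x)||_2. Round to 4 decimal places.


Step 1: Compute ||x||.
||x|| = 5.8982
Step 2: Compute scaling factor.
scale = max(0, 1 - 2.65/5.8982) = 0.5507
Step 3: prox(x) = [-0.9221, -3.1146]
||prox(x)|| = 3.2482
Step 4: Proximal objective.
0.5*||prox-x||^2 = 3.5113
lambda*||prox|| = 8.6077
Total = 12.1191


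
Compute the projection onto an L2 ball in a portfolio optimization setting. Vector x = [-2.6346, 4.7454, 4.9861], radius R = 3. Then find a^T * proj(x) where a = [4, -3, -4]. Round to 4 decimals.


Step 1: Compute ||x|| (intermediates to 6 decimals).
||x|| = sqrt((-2.6346)^2 + 4.7454^2 + 4.9861^2) = 7.370287
Step 2: Project.
Since ||x|| > R, scale = R/||x|| = 3/7.370287 = 0.40704, proj(x) = scale * x
proj(x) = [-1.072388, 1.931568, 2.029542]
Step 3: Dot product.
a^T * proj(x) = 4*(-1.072388) - 3*1.931568 - 4*2.029542 = -18.2024


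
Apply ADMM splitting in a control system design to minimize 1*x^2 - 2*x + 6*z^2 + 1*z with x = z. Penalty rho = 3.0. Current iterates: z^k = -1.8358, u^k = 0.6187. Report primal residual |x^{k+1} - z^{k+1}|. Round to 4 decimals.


ADMM iteration with rho = 3.0, z^k = -1.8358, u^k = 0.6187
Step 1: x-update.
Minimize 1*x^2 - 2*x + (3.0/2)*(x + 1.8358 + 0.6187)^2
FOC: (2*1 + 3.0)*x = 2 + 3.0*(-1.8358 - 0.6187)
x^{k+1} = -1.0727
Step 2: z-update.
Minimize 6*z^2 + 1*z + (3.0/2)*(-1.0727 - z + 0.6187)^2
FOC: (2*6 + 3.0)*z = -1 + 3.0*(-1.0727 + 0.6187)
z^{k+1} = -0.1575
Step 3: u-update.
u^{k+1} = 0.6187 - 1.0727 + 0.1575 = -0.2965
Step 4: Primal residual = |-1.0727 + 0.1575| = 0.9152


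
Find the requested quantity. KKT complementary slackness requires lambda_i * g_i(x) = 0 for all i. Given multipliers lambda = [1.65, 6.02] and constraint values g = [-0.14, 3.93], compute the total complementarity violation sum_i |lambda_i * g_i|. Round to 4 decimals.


KKT complementary slackness check:
lambda_1 * g_1 = 1.65 * -0.14 = -0.231
lambda_2 * g_2 = 6.02 * 3.93 = 23.6586
Total violation = 0.231 + 23.6586 = 23.8896


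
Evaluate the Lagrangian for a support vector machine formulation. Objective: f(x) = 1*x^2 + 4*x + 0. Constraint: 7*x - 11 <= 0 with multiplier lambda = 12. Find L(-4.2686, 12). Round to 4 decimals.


Step 1: Evaluate f(x).
f(-4.2686) = 1*(-4.2686)^2 + 4*(-4.2686) + 0 = 1.1465
Step 2: Evaluate g(x).
g(-4.2686) = 7*-4.2686 - 11 = -40.8802
Step 3: Compute Lagrangian.
L = 1.1465 + 12*-40.8802 = -489.4159


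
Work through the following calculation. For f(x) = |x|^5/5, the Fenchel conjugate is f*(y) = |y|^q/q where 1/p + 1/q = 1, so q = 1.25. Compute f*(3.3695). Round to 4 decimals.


The conjugate exponent q satisfies 1/p + 1/q = 1.
p = 5, so q = 5/(5 - 1) = 1.25
|y|^q = 3.3695^1.25 = 4.5652
f*(3.3695) = 4.5652 / 1.25 = 3.6521


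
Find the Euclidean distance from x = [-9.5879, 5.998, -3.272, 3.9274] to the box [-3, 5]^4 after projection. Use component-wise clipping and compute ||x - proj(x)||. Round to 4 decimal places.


Project each component onto [-3, 5].
clip(-9.5879) = -3.0, clip(5.998) = 5.0, clip(-3.272) = -3.0, clip(3.9274) = 3.9274
Projection = [-3.0, 5.0, -3.0, 3.9274]
Squared diffs: [43.4004, 0.996, 0.074, 0.0]
Distance = sqrt(44.4704) = 6.6686


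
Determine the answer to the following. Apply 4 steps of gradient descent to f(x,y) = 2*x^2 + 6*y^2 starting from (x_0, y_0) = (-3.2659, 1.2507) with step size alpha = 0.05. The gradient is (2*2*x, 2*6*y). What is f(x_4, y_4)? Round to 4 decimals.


Gradient descent on f(x,y) = 2*x^2 + 6*y^2.
Starting point: (-3.2659, 1.2507), alpha = 0.05
Step 1: grad_x = 2*2*-3.2659 = -13.0636, grad_y = 2*6*1.2507 = 15.0084
  x_1 = -3.2659 - 0.05*-13.0636 = -2.6127
  y_1 = 1.2507 - 0.05*15.0084 = 0.5003
Step 2: grad_x = 2*2*-2.6127 = -10.4509, grad_y = 2*6*0.5003 = 6.0034
  x_2 = -2.6127 - 0.05*-10.4509 = -2.0902
  y_2 = 0.5003 - 0.05*6.0034 = 0.2001
Step 3: grad_x = 2*2*-2.0902 = -8.3607, grad_y = 2*6*0.2001 = 2.4013
  x_3 = -2.0902 - 0.05*-8.3607 = -1.6721
  y_3 = 0.2001 - 0.05*2.4013 = 0.08
Step 4: grad_x = 2*2*-1.6721 = -6.6886, grad_y = 2*6*0.08 = 0.9605
  x_4 = -1.6721 - 0.05*-6.6886 = -1.3377
  y_4 = 0.08 - 0.05*0.9605 = 0.032
f(-1.3377, 0.032) = 2*(-1.3377)^2 + 6*0.032^2 = 3.5851


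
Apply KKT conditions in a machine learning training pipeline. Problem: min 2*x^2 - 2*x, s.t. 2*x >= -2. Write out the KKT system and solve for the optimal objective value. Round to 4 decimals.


Step 1: Try lambda = 0 (constraint inactive).
Stationarity: 2*2*x - 2 = 0
x* = 2/(2*2) = 0.5
Check constraint: 2*0.5 = 1.0 >= -2 -- satisfied.
Step 2: Compute optimal value.
f(x*) = 2*0.5^2 - 2*0.5 = -0.5


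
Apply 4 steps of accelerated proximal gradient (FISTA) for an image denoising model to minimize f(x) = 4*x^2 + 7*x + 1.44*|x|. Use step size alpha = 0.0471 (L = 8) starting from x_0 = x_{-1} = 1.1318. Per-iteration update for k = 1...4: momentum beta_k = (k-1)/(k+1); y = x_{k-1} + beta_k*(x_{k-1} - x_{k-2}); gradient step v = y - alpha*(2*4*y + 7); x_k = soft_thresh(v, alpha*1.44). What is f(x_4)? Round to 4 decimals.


FISTA on f(x) = 4*x^2 + 7*x + 1.44*|x|
L = 8, alpha = 0.0471
Iteration 1: beta = 0.0, y = 1.1318 + 0.0*(1.1318 - 1.1318) = 1.1318
  grad(y) = 16.0544, v = y - alpha*grad = 0.3756
  prox(v) = soft_thresh(0.3756, 0.0678) = 0.3078
Iteration 2: beta = 0.3333, y = 0.3078 + 0.3333*(0.3078 - 1.1318) = 0.0332
  grad(y) = 7.2652, v = y - alpha*grad = -0.309
  prox(v) = soft_thresh(-0.309, 0.0678) = -0.2412
Iteration 3: beta = 0.5, y = -0.2412 + 0.5*(-0.2412 - 0.3078) = -0.5157
  grad(y) = 2.8742, v = y - alpha*grad = -0.6511
  prox(v) = soft_thresh(-0.6511, 0.0678) = -0.5833
Iteration 4: beta = 0.6, y = -0.5833 + 0.6*(-0.5833 + 0.2412) = -0.7885
  grad(y) = 0.6919, v = y - alpha*grad = -0.8211
  prox(v) = soft_thresh(-0.8211, 0.0678) = -0.7533
f(x_4) = 4*(-0.7533)^2 + 7*(-0.7533) + 1.44*|-0.7533| = -1.9185


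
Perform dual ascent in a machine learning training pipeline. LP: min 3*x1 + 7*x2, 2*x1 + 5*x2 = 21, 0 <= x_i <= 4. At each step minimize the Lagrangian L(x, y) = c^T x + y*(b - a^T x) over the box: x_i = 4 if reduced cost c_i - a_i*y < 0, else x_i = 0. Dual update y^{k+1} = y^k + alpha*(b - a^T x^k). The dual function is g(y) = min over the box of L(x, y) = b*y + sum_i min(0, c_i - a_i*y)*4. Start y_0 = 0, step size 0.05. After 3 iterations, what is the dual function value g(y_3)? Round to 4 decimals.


Dual ascent for LP: min 3*x1 + 7*x2, 2*x1 + 5*x2 = 21, 0 <= x_i <= 4
Step 1: y^k = 0.0, reduced costs: (3.0, 7.0)
  x^k = (0.0, 0.0), subgradient = b - a^T x = 21.0
  y^{k+1} = 0.0 + 0.05*21.0 = 1.05
Step 2: y^k = 1.05, reduced costs: (0.9, 1.75)
  x^k = (0.0, 0.0), subgradient = b - a^T x = 21.0
  y^{k+1} = 1.05 + 0.05*21.0 = 2.1
Step 3: y^k = 2.1, reduced costs: (-1.2, -3.5)
  x^k = (4.0, 4.0), subgradient = b - a^T x = -7.0
  y^{k+1} = 2.1 + 0.05*-7.0 = 1.75
Dual objective at y_3 = 1.75: reduced costs (-0.5, -1.75), box minimizer x = (4.0, 4.0)
g(y_3) = b*y + (c1 - a1*y)*x1 + (c2 - a2*y)*x2 = 21*1.75 + (-0.5)*4.0 + (-1.75)*4.0 = 36.75 - 2.0 - 7.0 = 27.75


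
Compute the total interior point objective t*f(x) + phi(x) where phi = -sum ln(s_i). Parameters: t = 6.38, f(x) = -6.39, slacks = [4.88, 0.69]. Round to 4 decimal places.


Step 1: Compute log-barrier.
ln values: [1.5851, -0.3711]
phi = -(1.5851 - 0.3711) = -1.2141
Step 2: Compute augmented objective.
t*f(x) = 6.38*-6.39 = -40.7682
Total = -40.7682 - 1.2141 = -41.9823


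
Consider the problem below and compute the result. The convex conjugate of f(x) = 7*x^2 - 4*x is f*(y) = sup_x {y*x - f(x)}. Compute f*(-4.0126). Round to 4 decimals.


f*(y) = sup_x {y*x - a*x^2 - b*x} = sup_x {(y-b)*x - a*x^2}
FOC: (y - b) - 2a*x = 0 => x* = (y - b)/(2a)
x* = (-4.0126 + 4)/(2*7) = -0.0009
f*(-4.0126) = (y-b)^2/(4a) = (-4.0126 + 4)^2/(4*7)
= 0.0002/28 = 0.0


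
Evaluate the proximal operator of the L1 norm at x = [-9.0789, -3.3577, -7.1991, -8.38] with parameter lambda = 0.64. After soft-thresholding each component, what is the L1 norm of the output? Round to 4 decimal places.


Soft-thresholding with lambda = 0.64:
prox(-9.0789) = sign(-9.0789)*max(|-9.0789| - 0.64, 0) = -8.4389
prox(-3.3577) = sign(-3.3577)*max(|-3.3577| - 0.64, 0) = -2.7177
prox(-7.1991) = sign(-7.1991)*max(|-7.1991| - 0.64, 0) = -6.5591
prox(-8.38) = sign(-8.38)*max(|-8.38| - 0.64, 0) = -7.74
prox(x) = [-8.4389, -2.7177, -6.5591, -7.74]
||prox(x)||_1 = 8.4389 + 2.7177 + 6.5591 + 7.74 = 25.4557


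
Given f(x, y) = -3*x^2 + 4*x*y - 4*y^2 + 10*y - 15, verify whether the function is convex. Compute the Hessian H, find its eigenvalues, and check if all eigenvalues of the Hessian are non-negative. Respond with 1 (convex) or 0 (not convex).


The Hessian of f(x,y) = -3*x^2 + 4*x*y - 4*y^2 + 10*y - 15 is:
H = [[-6, 4], [4, -8]]
Trace = -6 - 8 = -14
Determinant = -6*-8 - (4)^2 = 32
Discriminant = (-14)^2 - 4*32 = 68.0
Eigenvalues: lambda_1 = -11.1231, lambda_2 = -2.8769
The function is not convex.

0


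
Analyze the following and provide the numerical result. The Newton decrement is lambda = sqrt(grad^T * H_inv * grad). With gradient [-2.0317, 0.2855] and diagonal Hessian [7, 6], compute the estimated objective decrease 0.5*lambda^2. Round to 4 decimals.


Step 1: H is diagonal, so H^(-1) * g = [-0.2902, 0.0476].
Step 2: g^T H^(-1) g = sum_i g_i^2 / H_ii
  = (-2.0317)^2/7 + (0.2855)^2/6
  = 0.5897 + 0.0136 = 0.6033
Step 3: Objective decrease = 0.5 * g^T H^(-1) g = 0.3016


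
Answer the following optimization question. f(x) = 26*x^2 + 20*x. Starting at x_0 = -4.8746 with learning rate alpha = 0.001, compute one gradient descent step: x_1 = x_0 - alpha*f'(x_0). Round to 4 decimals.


We compute the gradient at x_0 and apply the update.
f'(x) = 52*x + 20
f'(-4.8746) = 52*-4.8746 + 20 = -233.4792
x_1 = -4.8746 - 0.001*-233.4792 = -4.6411


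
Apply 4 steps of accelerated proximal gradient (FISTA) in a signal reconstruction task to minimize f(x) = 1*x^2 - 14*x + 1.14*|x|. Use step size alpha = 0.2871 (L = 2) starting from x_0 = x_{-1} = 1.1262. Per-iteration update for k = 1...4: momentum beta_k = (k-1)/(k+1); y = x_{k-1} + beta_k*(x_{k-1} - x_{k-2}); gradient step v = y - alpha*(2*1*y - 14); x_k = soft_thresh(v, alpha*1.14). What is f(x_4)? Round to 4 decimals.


FISTA on f(x) = 1*x^2 - 14*x + 1.14*|x|
L = 2, alpha = 0.2871
Iteration 1: beta = 0.0, y = 1.1262 + 0.0*(1.1262 - 1.1262) = 1.1262
  grad(y) = -11.7476, v = y - alpha*grad = 4.4989
  prox(v) = soft_thresh(4.4989, 0.3273) = 4.1716
Iteration 2: beta = 0.3333, y = 4.1716 + 0.3333*(4.1716 - 1.1262) = 5.1868
  grad(y) = -3.6264, v = y - alpha*grad = 6.2279
  prox(v) = soft_thresh(6.2279, 0.3273) = 5.9006
Iteration 3: beta = 0.5, y = 5.9006 + 0.5*(5.9006 - 4.1716) = 6.7651
  grad(y) = -0.4697, v = y - alpha*grad = 6.9
  prox(v) = soft_thresh(6.9, 0.3273) = 6.5727
Iteration 4: beta = 0.6, y = 6.5727 + 0.6*(6.5727 - 5.9006) = 6.9759
  grad(y) = -0.0481, v = y - alpha*grad = 6.9898
  prox(v) = soft_thresh(6.9898, 0.3273) = 6.6625
f(x_4) = 1*6.6625^2 - 14*6.6625 + 1.14*|6.6625| = -41.2909
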